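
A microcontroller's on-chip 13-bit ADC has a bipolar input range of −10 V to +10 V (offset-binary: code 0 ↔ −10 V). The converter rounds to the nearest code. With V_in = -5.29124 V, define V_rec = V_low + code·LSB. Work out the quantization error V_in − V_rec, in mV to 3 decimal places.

-0.713 mV

One LSB is 20 V / 8192 = 2.441 mV.
(-5.29124 − (−10))/0.00244141 = 1928.7081; round gives code 1929.
Code 1929 maps back to (−10) + 1929×0.00244141 V = -5.2905273 V.
Difference: -0.000712656 V → -0.713 mV.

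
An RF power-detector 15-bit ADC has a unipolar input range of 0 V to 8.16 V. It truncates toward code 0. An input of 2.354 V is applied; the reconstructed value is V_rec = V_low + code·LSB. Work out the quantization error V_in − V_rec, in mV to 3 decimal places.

LSB = 8.16/2^15 = 249.02 µV.
(V_in − V_low)/LSB = (2.354 − 0)/0.000249023 = 9452.9255 → code 9452 (floor).
Reconstructed: 2.3537695 V.
Difference: 0.000230469 V → 0.230 mV.

0.230 mV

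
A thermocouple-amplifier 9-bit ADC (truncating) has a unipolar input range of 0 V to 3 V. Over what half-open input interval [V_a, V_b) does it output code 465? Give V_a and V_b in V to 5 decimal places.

LSB = 3/2^9 = 5.859 mV.
V_a = V_low + 465·LSB = 2.72461 V; V_b = V_low + 466·LSB = 2.73047 V.

[2.72461 V, 2.73047 V)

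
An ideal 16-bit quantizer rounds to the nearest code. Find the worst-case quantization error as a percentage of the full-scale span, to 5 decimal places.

0.00076 %

Rounding → worst-case error = ½ LSB = V_FS/2^17, so 100/131072 = 0.000762939 % of full scale.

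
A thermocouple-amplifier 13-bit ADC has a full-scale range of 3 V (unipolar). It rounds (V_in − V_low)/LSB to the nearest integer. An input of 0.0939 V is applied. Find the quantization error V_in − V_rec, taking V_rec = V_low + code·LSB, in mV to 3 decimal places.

Step size: 3 V ÷ 2^13 = 366.21 µV.
(V_in − V_low)/LSB = (0.0939 − 0)/0.000366211 = 256.4096 → code 256 (round).
Code 256 maps back to 0 + 256×0.000366211 V = 0.09375 V.
Error = 0.0939 − 0.09375 = 0.00015 V = 0.150 mV.

0.150 mV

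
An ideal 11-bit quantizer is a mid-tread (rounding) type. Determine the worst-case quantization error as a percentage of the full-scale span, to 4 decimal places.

Rounding → worst-case error = ½ LSB = V_FS/2^12, so 100/4096 = 0.0244141 % of full scale.

0.0244 %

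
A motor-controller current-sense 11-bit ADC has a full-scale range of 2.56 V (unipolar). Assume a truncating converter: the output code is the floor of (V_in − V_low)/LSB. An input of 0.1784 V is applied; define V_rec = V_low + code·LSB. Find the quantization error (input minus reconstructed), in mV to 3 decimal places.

LSB = 2.56/2^11 = 1.250 mV.
(V_in − V_low)/LSB = (0.1784 − 0)/0.00125 = 142.7200 → code 142 (floor).
Reconstructed: 0.1775 V.
Error = 0.1784 − 0.1775 = 0.0009 V = 0.900 mV.

0.900 mV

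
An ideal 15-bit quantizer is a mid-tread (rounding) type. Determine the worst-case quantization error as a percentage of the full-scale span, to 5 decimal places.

Rounding → worst-case error = ½ LSB = V_FS/2^16, so 100/65536 = 0.00152588 % of full scale.

0.00153 %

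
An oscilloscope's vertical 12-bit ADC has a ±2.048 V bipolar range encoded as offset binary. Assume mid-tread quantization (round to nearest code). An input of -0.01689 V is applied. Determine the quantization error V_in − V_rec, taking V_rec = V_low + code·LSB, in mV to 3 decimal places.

LSB = 4.096/2^12 = 1.000 mV.
(V_in − V_low)/LSB = (-0.01689 − (−2.048))/0.001 = 2031.1100 → code 2031 (round).
V_rec = (−2.048) + 2031·0.001 = -0.017 V.
Difference: 0.00011 V → 0.110 mV.

0.110 mV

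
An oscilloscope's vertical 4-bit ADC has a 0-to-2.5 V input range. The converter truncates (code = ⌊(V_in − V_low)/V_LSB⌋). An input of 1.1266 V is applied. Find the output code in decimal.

code 7

LSB = 2.5 V / 16 = 156.250 mV.
(V_in − V_low)/LSB = (1.1266 − 0) / 0.15625 = 7.210.
⌊·⌋(7.210) = 7.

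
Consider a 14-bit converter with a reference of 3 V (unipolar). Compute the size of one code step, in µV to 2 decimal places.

Full-scale span = 3 V.
LSB = 3 / 2^14 = 3 / 16384 = 0.000183105 V = 183.11 µV.

183.11 µV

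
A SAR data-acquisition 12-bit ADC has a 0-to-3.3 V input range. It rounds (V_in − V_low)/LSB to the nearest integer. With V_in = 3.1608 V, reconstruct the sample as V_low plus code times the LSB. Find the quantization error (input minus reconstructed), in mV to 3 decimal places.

One LSB is 3.3 V / 4096 = 0.806 mV.
Scaled input = 3923.2233 LSBs, so code = 3923.
Reconstructed: 3.1606201 V.
V_in − V_rec = 0.000179883 V = 0.180 mV.

0.180 mV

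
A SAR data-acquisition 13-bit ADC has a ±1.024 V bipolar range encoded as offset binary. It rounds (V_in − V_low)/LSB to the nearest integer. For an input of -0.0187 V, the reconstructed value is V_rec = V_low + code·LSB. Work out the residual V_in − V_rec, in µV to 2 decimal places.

One LSB is 2.048 V / 8192 = 250.00 µV.
(-0.0187 − (−1.024))/0.00025 = 4021.2000; round gives code 4021.
Reconstructed: -0.01875 V.
Difference: 5e-05 V → 50.00 µV.

50.00 µV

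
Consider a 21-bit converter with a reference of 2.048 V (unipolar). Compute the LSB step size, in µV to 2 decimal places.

Full-scale span = 2.048 V.
LSB = 2.048 / 2^21 = 2.048 / 2097152 = 9.76563e-07 V = 0.98 µV.

0.98 µV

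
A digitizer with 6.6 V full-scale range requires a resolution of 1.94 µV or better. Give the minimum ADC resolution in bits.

Number of steps required ≥ 6.6 V / 1.94 µV = 3402061.86.
Need 2^N ≥ 3402061.86; 2^21 = 2097152, 2^22 = 4194304.
Minimum N = 22.

22 bits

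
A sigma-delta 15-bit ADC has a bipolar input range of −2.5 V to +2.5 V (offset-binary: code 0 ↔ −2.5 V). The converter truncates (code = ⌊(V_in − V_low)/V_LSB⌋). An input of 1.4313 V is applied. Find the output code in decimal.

LSB = 5 V / 32768 = 152.59 µV.
(1.4313 − (−2.5)) / 0.000152588 = 25764.168 LSBs.
So the output code is 25764.

code 25764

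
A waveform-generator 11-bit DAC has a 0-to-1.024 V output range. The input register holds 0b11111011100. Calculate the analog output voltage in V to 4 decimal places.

LSB = 1.024 V / 2^11 = 0.500 mV.
Code 0b11111011100 = 2012 decimal.
V_out = 0 + 2012 × 0.0005 V = 1.006 V.

1.0060 V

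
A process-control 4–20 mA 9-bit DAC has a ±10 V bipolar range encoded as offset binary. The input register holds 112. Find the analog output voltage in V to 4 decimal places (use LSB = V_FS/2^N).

-5.6250 V

LSB = 20 V / 2^9 = 39.062 mV.
V_out = (−10) + 112 × 0.0390625 V = -5.625 V.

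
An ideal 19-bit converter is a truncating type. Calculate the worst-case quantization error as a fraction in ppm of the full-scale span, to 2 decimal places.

Truncating → worst-case error = 1 LSB = V_FS/2^19, so 1e+06/524288 = 1.90735 ppm of full scale.

1.91 ppm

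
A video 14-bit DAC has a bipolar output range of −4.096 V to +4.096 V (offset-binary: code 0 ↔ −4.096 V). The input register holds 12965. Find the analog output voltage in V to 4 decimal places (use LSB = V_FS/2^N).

2.3865 V

LSB = 8.192 V / 2^14 = 0.500 mV.
V_out = (−4.096) + 12965 × 0.0005 V = 2.3865 V.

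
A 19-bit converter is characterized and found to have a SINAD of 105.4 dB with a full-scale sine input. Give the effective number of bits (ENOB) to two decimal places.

ENOB = (SINAD − 1.76) / 6.02 = (105.4 − 1.76)/6.02 = 17.216.

17.22 bits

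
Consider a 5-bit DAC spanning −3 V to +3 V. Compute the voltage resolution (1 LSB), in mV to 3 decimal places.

Full-scale span = 6 V.
LSB = 6 / 2^5 = 6 / 32 = 0.1875 V = 187.500 mV.

187.500 mV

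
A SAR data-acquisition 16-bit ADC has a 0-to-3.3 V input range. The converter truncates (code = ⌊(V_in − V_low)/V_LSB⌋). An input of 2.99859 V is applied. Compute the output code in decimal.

code 59550

With 65536 levels over 3.3 V, one step is 50.35 µV.
(V_in − V_low)/LSB = (2.99859 − 0) / 5.0354e-05 = 59550.180.
So the output code is 59550.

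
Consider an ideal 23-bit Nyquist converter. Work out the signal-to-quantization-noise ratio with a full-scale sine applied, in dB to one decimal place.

140.2 dB

SNR ≈ 6.02·N + 1.76 dB = 6.02·23 + 1.76 = 140.22 dB.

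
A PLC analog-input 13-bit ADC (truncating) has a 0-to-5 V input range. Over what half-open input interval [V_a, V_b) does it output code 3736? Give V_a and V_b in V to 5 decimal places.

LSB = 5/2^13 = 0.610 mV.
V_a = V_low + 3736·LSB = 2.28027 V; V_b = V_low + 3737·LSB = 2.28088 V.

[2.28027 V, 2.28088 V)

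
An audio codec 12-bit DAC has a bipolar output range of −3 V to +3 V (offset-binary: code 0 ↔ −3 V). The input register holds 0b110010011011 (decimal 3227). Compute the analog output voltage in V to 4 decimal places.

LSB = 6 V / 2^12 = 1.465 mV.
Code 0b110010011011 = 3227 decimal.
V_out = (−3) + 3227 × 0.00146484 V = 1.72705 V.

1.7271 V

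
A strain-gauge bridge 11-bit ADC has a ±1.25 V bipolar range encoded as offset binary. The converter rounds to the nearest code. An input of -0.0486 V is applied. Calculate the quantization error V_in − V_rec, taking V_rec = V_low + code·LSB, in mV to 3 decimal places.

0.228 mV

Step size: 2.5 V ÷ 2^11 = 1.221 mV.
Scaled input = 984.1869 LSBs, so code = 984.
V_rec = (−1.25) + 984·0.0012207 = -0.048828125 V.
Error = -0.0486 − (−0.048828125) = 0.000228125 V = 0.228 mV.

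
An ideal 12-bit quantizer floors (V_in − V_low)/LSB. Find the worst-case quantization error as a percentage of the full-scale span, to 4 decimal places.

Truncating → worst-case error = 1 LSB = V_FS/2^12, so 100/4096 = 0.0244141 % of full scale.

0.0244 %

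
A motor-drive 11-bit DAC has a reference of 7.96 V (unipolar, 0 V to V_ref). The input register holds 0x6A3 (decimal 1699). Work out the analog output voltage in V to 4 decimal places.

6.6035 V

LSB = 7.96 V / 2^11 = 3.887 mV.
Code 0x6A3 = 1699 decimal.
V_out = 0 + 1699 × 0.00388672 V = 6.60354 V.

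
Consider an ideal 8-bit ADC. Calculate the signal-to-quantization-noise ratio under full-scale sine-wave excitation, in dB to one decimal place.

SNR ≈ 6.02·N + 1.76 dB = 6.02·8 + 1.76 = 49.92 dB.

49.9 dB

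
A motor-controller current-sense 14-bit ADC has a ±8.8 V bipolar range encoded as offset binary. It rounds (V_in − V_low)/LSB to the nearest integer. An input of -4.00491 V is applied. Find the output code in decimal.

LSB = 17.6 V / 16384 = 1.074 mV.
Input sits at 4463.793 steps above V_low.
round(4463.793) = 4464.

code 4464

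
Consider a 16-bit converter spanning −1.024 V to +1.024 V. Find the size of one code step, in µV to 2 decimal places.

Full-scale span = 2.048 V.
LSB = 2.048 / 2^16 = 2.048 / 65536 = 3.125e-05 V = 31.25 µV.

31.25 µV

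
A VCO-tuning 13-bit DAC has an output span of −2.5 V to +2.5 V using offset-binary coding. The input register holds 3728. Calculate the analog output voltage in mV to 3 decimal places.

-224.609 mV

LSB = 5 V / 2^13 = 0.610 mV.
V_out = (−2.5) + 3728 × 0.000610352 V = -0.224609 V.
= -224.609 mV.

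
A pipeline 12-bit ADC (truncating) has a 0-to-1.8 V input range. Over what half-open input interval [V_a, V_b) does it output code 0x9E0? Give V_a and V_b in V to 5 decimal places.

LSB = 1.8/2^12 = 439.45 µV.
Code 0x9E0 = 2528 decimal.
V_a = V_low + 2528·LSB = 1.11094 V; V_b = V_low + 2529·LSB = 1.11138 V.

[1.11094 V, 1.11138 V)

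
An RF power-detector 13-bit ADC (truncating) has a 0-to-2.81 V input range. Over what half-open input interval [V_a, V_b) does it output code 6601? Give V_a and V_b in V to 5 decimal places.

[2.26426 V, 2.26460 V)

LSB = 2.81/2^13 = 343.02 µV.
V_a = V_low + 6601·LSB = 2.26426 V; V_b = V_low + 6602·LSB = 2.2646 V.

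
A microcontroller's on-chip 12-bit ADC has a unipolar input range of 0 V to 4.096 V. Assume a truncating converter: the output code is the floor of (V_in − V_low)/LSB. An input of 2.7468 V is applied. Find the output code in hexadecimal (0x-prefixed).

code 0xABA (decimal 2746)

With 4096 levels over 4.096 V, one step is 1.000 mV.
(2.7468 − 0) / 0.001 = 2746.800 LSBs.
Floor → code 2746.
In hexadecimal (0x-prefixed): 0xABA.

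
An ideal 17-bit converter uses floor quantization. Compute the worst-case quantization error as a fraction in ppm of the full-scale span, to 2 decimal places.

Truncating → worst-case error = 1 LSB = V_FS/2^17, so 1e+06/131072 = 7.62939 ppm of full scale.

7.63 ppm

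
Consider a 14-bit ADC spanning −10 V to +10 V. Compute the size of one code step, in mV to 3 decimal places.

1.221 mV

Full-scale span = 20 V.
LSB = 20 / 2^14 = 20 / 16384 = 0.0012207 V = 1.221 mV.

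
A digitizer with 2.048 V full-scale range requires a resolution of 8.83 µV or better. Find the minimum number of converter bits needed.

18 bits

Number of steps required ≥ 2.048 V / 8.83 µV = 231936.58.
Need 2^N ≥ 231936.58; 2^17 = 131072, 2^18 = 262144.
Minimum N = 18.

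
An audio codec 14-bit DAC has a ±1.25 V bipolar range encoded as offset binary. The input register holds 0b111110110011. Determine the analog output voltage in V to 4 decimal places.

-0.6367 V

LSB = 2.5 V / 2^14 = 152.59 µV.
Code 0b111110110011 = 4019 decimal.
V_out = (−1.25) + 4019 × 0.000152588 V = -0.636749 V.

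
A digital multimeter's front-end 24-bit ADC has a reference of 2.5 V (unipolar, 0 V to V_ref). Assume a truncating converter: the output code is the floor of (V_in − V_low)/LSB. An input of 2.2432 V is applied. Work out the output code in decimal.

code 15053860

LSB = 2.5 V / 16777216 = 0.15 µV.
(V_in − V_low)/LSB = (2.2432 − 0) / 1.49012e-07 = 15053860.372.
So the output code is 15053860.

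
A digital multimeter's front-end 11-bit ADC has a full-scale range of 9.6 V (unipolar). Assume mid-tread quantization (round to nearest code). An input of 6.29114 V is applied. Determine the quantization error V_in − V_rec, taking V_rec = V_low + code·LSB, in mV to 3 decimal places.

0.515 mV

LSB = 9.6/2^11 = 4.688 mV.
(6.29114 − 0)/0.0046875 = 1342.1099; round gives code 1342.
V_rec = 0 + 1342·0.0046875 = 6.290625 V.
Difference: 0.000515 V → 0.515 mV.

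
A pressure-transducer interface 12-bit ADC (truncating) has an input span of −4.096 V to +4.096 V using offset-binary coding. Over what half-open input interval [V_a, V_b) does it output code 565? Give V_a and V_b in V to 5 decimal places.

LSB = 8.192/2^12 = 2.000 mV.
V_a = V_low + 565·LSB = -2.966 V; V_b = V_low + 566·LSB = -2.964 V.

[-2.96600 V, -2.96400 V)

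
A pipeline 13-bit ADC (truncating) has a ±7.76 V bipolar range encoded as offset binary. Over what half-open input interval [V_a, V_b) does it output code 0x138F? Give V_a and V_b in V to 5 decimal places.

[1.72592 V, 1.72781 V)

LSB = 15.52/2^13 = 1.895 mV.
Code 0x138F = 5007 decimal.
V_a = V_low + 5007·LSB = 1.72592 V; V_b = V_low + 5008·LSB = 1.72781 V.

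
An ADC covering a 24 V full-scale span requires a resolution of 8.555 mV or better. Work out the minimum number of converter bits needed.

Number of steps required ≥ 24 V / 8.555 mV = 2805.38.
Need 2^N ≥ 2805.38; 2^11 = 2048, 2^12 = 4096.
Minimum N = 12.

12 bits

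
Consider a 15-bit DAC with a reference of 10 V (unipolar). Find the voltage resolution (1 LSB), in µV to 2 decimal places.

305.18 µV

Full-scale span = 10 V.
LSB = 10 / 2^15 = 10 / 32768 = 0.000305176 V = 305.18 µV.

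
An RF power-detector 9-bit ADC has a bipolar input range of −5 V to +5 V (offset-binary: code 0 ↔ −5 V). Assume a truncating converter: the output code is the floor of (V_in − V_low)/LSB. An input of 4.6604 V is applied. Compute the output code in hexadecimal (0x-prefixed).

With 512 levels over 10 V, one step is 19.531 mV.
Input sits at 494.612 steps above V_low.
So the output code is 494.
In hexadecimal (0x-prefixed): 0x1EE.

code 0x1EE (decimal 494)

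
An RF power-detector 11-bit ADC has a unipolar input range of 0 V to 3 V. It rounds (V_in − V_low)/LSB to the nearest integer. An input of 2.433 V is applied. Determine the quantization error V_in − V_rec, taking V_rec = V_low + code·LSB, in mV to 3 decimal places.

-0.105 mV

One LSB is 3 V / 2048 = 1.465 mV.
(V_in − V_low)/LSB = (2.433 − 0)/0.00146484 = 1660.9280 → code 1661 (round).
Reconstructed: 2.4331055 V.
Difference: -0.000105469 V → -0.105 mV.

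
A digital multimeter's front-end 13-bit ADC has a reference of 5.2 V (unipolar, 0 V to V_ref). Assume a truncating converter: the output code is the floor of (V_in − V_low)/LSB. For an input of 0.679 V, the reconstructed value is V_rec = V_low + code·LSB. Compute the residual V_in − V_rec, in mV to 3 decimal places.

LSB = 5.2/2^13 = 0.635 mV.
Scaled input = 1069.6862 LSBs, so code = 1069.
Reconstructed: 0.67856445 V.
V_in − V_rec = 0.000435547 V = 0.436 mV.

0.436 mV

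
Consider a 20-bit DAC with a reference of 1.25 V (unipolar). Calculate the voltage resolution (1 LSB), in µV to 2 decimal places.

Full-scale span = 1.25 V.
LSB = 1.25 / 2^20 = 1.25 / 1048576 = 1.19209e-06 V = 1.19 µV.

1.19 µV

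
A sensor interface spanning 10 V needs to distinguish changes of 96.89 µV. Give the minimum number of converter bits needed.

Number of steps required ≥ 10 V / 96.89 µV = 103209.83.
Need 2^N ≥ 103209.83; 2^16 = 65536, 2^17 = 131072.
Minimum N = 17.

17 bits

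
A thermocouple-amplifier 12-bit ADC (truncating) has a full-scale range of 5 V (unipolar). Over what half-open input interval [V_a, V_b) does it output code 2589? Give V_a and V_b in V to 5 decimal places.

LSB = 5/2^12 = 1.221 mV.
V_a = V_low + 2589·LSB = 3.1604 V; V_b = V_low + 2590·LSB = 3.16162 V.

[3.16040 V, 3.16162 V)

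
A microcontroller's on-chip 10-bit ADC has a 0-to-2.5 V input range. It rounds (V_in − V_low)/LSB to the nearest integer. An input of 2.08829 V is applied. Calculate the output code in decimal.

Full-scale span = 2.5 V; LSB = 2.5/2^10 = 2.441 mV.
(2.08829 − 0) / 0.00244141 = 855.364 LSBs.
So the output code is 855.

code 855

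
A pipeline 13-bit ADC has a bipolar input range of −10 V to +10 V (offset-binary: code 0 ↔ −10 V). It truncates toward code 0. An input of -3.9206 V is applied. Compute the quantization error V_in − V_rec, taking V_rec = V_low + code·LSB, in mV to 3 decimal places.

One LSB is 20 V / 8192 = 2.441 mV.
Scaled input = 2490.1222 LSBs, so code = 2490.
Reconstructed: -3.9208984 V.
V_in − V_rec = 0.000298437 V = 0.298 mV.

0.298 mV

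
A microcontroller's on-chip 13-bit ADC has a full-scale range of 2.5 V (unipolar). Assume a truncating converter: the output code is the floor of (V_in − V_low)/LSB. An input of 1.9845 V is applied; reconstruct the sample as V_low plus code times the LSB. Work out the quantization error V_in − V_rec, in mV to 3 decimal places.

One LSB is 2.5 V / 8192 = 305.18 µV.
Scaled input = 6502.8096 LSBs, so code = 6502.
V_rec = 0 + 6502·0.000305176 = 1.9842529 V.
V_in − V_rec = 0.00024707 V = 0.247 mV.

0.247 mV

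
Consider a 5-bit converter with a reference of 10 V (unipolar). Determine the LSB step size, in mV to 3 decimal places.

312.500 mV

Full-scale span = 10 V.
LSB = 10 / 2^5 = 10 / 32 = 0.3125 V = 312.500 mV.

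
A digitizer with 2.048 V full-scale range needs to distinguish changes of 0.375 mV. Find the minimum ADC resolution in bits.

13 bits

Number of steps required ≥ 2.048 V / 0.375 mV = 5461.33.
Need 2^N ≥ 5461.33; 2^12 = 4096, 2^13 = 8192.
Minimum N = 13.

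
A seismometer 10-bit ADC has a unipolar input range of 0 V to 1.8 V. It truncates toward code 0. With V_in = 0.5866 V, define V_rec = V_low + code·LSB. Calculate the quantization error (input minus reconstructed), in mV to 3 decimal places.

1.248 mV

One LSB is 1.8 V / 1024 = 1.758 mV.
Scaled input = 333.7102 LSBs, so code = 333.
Code 333 maps back to 0 + 333×0.00175781 V = 0.58535156 V.
Error = 0.5866 − 0.58535156 = 0.00124844 V = 1.248 mV.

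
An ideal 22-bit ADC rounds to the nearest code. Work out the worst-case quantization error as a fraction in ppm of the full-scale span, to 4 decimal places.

0.1192 ppm

Rounding → worst-case error = ½ LSB = V_FS/2^23, so 1e+06/8388608 = 0.119209 ppm of full scale.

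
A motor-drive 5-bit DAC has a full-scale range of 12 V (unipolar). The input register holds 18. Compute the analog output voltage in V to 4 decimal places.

6.7500 V

LSB = 12 V / 2^5 = 375.000 mV.
V_out = 0 + 18 × 0.375 V = 6.75 V.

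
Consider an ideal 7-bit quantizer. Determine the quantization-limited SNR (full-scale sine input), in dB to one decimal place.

43.9 dB

SNR ≈ 6.02·N + 1.76 dB = 6.02·7 + 1.76 = 43.90 dB.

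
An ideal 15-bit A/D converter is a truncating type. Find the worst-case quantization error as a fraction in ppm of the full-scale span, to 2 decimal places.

30.52 ppm

Truncating → worst-case error = 1 LSB = V_FS/2^15, so 1e+06/32768 = 30.5176 ppm of full scale.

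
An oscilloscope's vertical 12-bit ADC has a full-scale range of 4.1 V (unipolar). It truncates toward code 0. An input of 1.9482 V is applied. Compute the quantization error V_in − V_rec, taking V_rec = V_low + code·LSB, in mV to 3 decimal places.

0.300 mV

One LSB is 4.1 V / 4096 = 1.001 mV.
(V_in − V_low)/LSB = (1.9482 − 0)/0.00100098 = 1946.2993 → code 1946 (floor).
V_rec = 0 + 1946·0.00100098 = 1.9479004 V.
Difference: 0.000299609 V → 0.300 mV.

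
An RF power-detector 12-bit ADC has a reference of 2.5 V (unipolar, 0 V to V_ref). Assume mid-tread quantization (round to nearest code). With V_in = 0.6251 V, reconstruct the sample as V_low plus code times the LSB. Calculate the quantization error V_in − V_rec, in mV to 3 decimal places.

0.100 mV

LSB = 2.5/2^12 = 0.610 mV.
(V_in − V_low)/LSB = (0.6251 − 0)/0.000610352 = 1024.1638 → code 1024 (round).
Reconstructed: 0.625 V.
V_in − V_rec = 0.0001 V = 0.100 mV.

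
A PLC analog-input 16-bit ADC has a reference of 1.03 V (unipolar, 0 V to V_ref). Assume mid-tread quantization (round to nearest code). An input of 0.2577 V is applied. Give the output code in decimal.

LSB = 1.03 V / 65536 = 15.72 µV.
Input sits at 16396.725 steps above V_low.
So the output code is 16397.

code 16397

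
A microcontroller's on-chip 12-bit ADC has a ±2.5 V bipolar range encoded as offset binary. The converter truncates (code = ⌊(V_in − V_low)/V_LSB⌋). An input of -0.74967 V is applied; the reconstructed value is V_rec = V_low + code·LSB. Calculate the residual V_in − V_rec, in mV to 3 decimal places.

1.062 mV

One LSB is 5 V / 4096 = 1.221 mV.
(-0.74967 − (−2.5))/0.0012207 = 1433.8703; ⌊·⌋ gives code 1433.
V_rec = (−2.5) + 1433·0.0012207 = -0.75073242 V.
Difference: 0.00106242 V → 1.062 mV.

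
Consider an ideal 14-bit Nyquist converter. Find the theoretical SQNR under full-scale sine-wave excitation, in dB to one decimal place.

SNR ≈ 6.02·N + 1.76 dB = 6.02·14 + 1.76 = 86.04 dB.

86.0 dB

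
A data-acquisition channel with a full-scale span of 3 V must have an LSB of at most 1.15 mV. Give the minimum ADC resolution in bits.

Number of steps required ≥ 3 V / 1.15 mV = 2608.70.
Need 2^N ≥ 2608.70; 2^11 = 2048, 2^12 = 4096.
Minimum N = 12.

12 bits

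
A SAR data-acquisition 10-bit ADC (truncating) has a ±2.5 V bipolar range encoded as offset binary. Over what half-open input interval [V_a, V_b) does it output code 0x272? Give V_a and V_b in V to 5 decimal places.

LSB = 5/2^10 = 4.883 mV.
Code 0x272 = 626 decimal.
V_a = V_low + 626·LSB = 0.556641 V; V_b = V_low + 627·LSB = 0.561523 V.

[0.55664 V, 0.56152 V)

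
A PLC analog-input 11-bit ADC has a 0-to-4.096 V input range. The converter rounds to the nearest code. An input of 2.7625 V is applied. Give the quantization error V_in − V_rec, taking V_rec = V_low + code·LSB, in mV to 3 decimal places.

One LSB is 4.096 V / 2048 = 2.000 mV.
Scaled input = 1381.2500 LSBs, so code = 1381.
Code 1381 maps back to 0 + 1381×0.002 V = 2.762 V.
Difference: 0.0005 V → 0.500 mV.

0.500 mV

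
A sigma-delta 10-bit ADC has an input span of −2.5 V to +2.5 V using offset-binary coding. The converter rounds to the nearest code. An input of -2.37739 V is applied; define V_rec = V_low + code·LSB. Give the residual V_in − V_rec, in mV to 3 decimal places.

0.540 mV

One LSB is 5 V / 1024 = 4.883 mV.
(V_in − V_low)/LSB = (-2.37739 − (−2.5))/0.00488281 = 25.1105 → code 25 (round).
V_rec = (−2.5) + 25·0.00488281 = -2.3779297 V.
Error = -2.37739 − (−2.3779297) = 0.000539688 V = 0.540 mV.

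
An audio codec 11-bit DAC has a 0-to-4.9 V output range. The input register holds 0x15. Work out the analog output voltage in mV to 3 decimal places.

LSB = 4.9 V / 2^11 = 2.393 mV.
Code 0x15 = 21 decimal.
V_out = 0 + 21 × 0.00239258 V = 0.0502441 V.
= 50.244 mV.

50.244 mV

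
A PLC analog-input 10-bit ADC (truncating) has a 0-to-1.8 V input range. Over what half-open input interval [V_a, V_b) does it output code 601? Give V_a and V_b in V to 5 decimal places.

LSB = 1.8/2^10 = 1.758 mV.
V_a = V_low + 601·LSB = 1.05645 V; V_b = V_low + 602·LSB = 1.0582 V.

[1.05645 V, 1.05820 V)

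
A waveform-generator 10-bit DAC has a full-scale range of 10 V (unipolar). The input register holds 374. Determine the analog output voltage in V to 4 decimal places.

LSB = 10 V / 2^10 = 9.766 mV.
V_out = 0 + 374 × 0.00976562 V = 3.65234 V.

3.6523 V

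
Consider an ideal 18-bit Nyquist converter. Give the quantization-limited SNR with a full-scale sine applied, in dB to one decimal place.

110.1 dB

SNR ≈ 6.02·N + 1.76 dB = 6.02·18 + 1.76 = 110.12 dB.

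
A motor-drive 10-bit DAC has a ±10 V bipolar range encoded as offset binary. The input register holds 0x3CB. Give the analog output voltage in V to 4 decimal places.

8.9648 V

LSB = 20 V / 2^10 = 19.531 mV.
Code 0x3CB = 971 decimal.
V_out = (−10) + 971 × 0.0195312 V = 8.96484 V.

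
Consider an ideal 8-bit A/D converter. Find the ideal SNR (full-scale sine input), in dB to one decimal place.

SNR ≈ 6.02·N + 1.76 dB = 6.02·8 + 1.76 = 49.92 dB.

49.9 dB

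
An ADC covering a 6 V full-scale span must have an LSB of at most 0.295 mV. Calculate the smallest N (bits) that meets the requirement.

15 bits

Number of steps required ≥ 6 V / 0.295 mV = 20338.98.
Need 2^N ≥ 20338.98; 2^14 = 16384, 2^15 = 32768.
Minimum N = 15.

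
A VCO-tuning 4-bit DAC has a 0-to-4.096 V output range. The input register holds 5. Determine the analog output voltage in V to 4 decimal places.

1.2800 V

LSB = 4.096 V / 2^4 = 256.000 mV.
V_out = 0 + 5 × 0.256 V = 1.28 V.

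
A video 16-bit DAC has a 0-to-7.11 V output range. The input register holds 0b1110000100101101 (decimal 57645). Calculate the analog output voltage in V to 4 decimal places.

6.2539 V

LSB = 7.11 V / 2^16 = 108.49 µV.
Code 0b1110000100101101 = 57645 decimal.
V_out = 0 + 57645 × 0.00010849 V = 6.25391 V.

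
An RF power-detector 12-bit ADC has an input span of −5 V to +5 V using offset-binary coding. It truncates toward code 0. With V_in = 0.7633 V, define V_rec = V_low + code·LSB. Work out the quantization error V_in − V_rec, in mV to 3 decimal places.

Step size: 10 V ÷ 2^12 = 2.441 mV.
Scaled input = 2360.6477 LSBs, so code = 2360.
Reconstructed: 0.76171875 V.
Difference: 0.00158125 V → 1.581 mV.

1.581 mV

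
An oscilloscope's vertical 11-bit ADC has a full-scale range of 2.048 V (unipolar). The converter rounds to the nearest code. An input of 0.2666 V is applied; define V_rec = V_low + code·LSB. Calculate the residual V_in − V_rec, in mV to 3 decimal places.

-0.400 mV

One LSB is 2.048 V / 2048 = 1.000 mV.
Scaled input = 266.6000 LSBs, so code = 267.
V_rec = 0 + 267·0.001 = 0.267 V.
Error = 0.2666 − 0.267 = -0.0004 V = -0.400 mV.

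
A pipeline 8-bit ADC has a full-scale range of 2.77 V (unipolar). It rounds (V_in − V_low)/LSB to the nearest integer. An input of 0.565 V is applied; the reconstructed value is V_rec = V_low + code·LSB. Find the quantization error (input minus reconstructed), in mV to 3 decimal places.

2.344 mV

One LSB is 2.77 V / 256 = 10.820 mV.
(V_in − V_low)/LSB = (0.565 − 0)/0.0108203 = 52.2166 → code 52 (round).
Code 52 maps back to 0 + 52×0.0108203 V = 0.56265625 V.
Difference: 0.00234375 V → 2.344 mV.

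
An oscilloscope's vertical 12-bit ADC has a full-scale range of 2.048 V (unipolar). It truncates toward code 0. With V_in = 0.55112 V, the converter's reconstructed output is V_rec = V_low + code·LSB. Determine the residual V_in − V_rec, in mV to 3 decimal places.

Step size: 2.048 V ÷ 2^12 = 0.500 mV.
(V_in − V_low)/LSB = (0.55112 − 0)/0.0005 = 1102.2400 → code 1102 (floor).
V_rec = 0 + 1102·0.0005 = 0.551 V.
V_in − V_rec = 0.00012 V = 0.120 mV.

0.120 mV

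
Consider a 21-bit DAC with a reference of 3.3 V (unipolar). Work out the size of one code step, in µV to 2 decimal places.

Full-scale span = 3.3 V.
LSB = 3.3 / 2^21 = 3.3 / 2097152 = 1.57356e-06 V = 1.57 µV.

1.57 µV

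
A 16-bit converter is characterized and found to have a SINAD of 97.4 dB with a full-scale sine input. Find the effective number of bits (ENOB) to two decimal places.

ENOB = (SINAD − 1.76) / 6.02 = (97.4 − 1.76)/6.02 = 15.887.

15.89 bits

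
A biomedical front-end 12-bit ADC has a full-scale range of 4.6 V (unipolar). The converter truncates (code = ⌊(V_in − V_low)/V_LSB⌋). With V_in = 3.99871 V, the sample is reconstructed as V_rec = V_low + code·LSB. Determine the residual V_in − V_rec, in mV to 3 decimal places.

Step size: 4.6 V ÷ 2^12 = 1.123 mV.
Scaled input = 3560.5905 LSBs, so code = 3560.
V_rec = 0 + 3560·0.00112305 = 3.9980469 V.
V_in − V_rec = 0.000663125 V = 0.663 mV.

0.663 mV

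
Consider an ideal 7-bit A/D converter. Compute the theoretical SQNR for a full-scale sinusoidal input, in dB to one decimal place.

43.9 dB

SNR ≈ 6.02·N + 1.76 dB = 6.02·7 + 1.76 = 43.90 dB.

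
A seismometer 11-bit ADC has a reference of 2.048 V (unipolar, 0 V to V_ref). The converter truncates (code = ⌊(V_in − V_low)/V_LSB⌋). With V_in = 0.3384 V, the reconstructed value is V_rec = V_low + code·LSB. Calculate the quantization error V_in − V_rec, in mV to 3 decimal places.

One LSB is 2.048 V / 2048 = 1.000 mV.
(0.3384 − 0)/0.001 = 338.4000; ⌊·⌋ gives code 338.
V_rec = 0 + 338·0.001 = 0.338 V.
Error = 0.3384 − 0.338 = 0.0004 V = 0.400 mV.

0.400 mV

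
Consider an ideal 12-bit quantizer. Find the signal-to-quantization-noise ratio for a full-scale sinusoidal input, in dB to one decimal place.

74.0 dB

SNR ≈ 6.02·N + 1.76 dB = 6.02·12 + 1.76 = 74.00 dB.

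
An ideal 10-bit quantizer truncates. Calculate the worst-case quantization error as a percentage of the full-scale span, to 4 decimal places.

0.0977 %

Truncating → worst-case error = 1 LSB = V_FS/2^10, so 100/1024 = 0.0976562 % of full scale.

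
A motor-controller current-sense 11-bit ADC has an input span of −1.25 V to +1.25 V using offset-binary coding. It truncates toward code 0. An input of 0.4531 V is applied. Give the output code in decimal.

With 2048 levels over 2.5 V, one step is 1.221 mV.
(0.4531 − (−1.25)) / 0.0012207 = 1395.180 LSBs.
So the output code is 1395.

code 1395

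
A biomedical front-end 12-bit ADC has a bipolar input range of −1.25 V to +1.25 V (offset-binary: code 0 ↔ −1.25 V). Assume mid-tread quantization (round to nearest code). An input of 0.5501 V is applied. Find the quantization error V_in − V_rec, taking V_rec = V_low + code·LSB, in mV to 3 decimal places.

0.173 mV

Step size: 2.5 V ÷ 2^12 = 0.610 mV.
(0.5501 − (−1.25))/0.000610352 = 2949.2838; round gives code 2949.
V_rec = (−1.25) + 2949·0.000610352 = 0.54992676 V.
Difference: 0.000173242 V → 0.173 mV.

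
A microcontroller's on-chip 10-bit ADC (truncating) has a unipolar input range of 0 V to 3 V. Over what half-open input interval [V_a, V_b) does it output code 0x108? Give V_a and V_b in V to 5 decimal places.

LSB = 3/2^10 = 2.930 mV.
Code 0x108 = 264 decimal.
V_a = V_low + 264·LSB = 0.773438 V; V_b = V_low + 265·LSB = 0.776367 V.

[0.77344 V, 0.77637 V)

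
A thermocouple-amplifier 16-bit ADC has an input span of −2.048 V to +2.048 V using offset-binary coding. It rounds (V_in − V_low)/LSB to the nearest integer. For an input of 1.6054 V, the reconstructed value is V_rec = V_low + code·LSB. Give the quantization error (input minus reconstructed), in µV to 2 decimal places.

25.00 µV

One LSB is 4.096 V / 65536 = 62.50 µV.
(1.6054 − (−2.048))/6.25e-05 = 58454.4000; round gives code 58454.
V_rec = (−2.048) + 58454·6.25e-05 = 1.605375 V.
Difference: 2.5e-05 V → 25.00 µV.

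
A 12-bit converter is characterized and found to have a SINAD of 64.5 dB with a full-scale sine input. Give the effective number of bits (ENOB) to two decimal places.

10.42 bits

ENOB = (SINAD − 1.76) / 6.02 = (64.5 − 1.76)/6.02 = 10.422.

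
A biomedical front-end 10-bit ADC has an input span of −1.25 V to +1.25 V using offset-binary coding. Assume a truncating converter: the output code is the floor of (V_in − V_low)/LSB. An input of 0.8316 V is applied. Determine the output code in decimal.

With 1024 levels over 2.5 V, one step is 2.441 mV.
Input sits at 852.623 steps above V_low.
Floor → code 852.

code 852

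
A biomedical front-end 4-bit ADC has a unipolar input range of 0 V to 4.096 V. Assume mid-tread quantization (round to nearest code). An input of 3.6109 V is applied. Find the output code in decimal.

With 16 levels over 4.096 V, one step is 256.000 mV.
(3.6109 − 0) / 0.256 = 14.105 LSBs.
round(14.105) = 14.

code 14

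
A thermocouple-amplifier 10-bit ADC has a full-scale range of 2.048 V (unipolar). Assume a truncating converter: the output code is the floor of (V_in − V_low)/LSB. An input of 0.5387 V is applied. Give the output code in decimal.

With 1024 levels over 2.048 V, one step is 2.000 mV.
Input sits at 269.350 steps above V_low.
Floor → code 269.

code 269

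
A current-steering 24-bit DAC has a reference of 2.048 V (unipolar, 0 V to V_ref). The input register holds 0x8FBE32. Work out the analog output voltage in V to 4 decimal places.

1.1499 V

LSB = 2.048 V / 2^24 = 0.12 µV.
Code 0x8FBE32 = 9420338 decimal.
V_out = 0 + 9420338 × 1.2207e-07 V = 1.14994 V.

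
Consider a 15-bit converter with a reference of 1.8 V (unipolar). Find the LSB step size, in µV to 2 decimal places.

Full-scale span = 1.8 V.
LSB = 1.8 / 2^15 = 1.8 / 32768 = 5.49316e-05 V = 54.93 µV.

54.93 µV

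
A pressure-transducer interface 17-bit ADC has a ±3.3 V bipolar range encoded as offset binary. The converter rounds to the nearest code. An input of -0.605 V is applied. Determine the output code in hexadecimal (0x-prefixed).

LSB = 6.6 V / 131072 = 50.35 µV.
(V_in − V_low)/LSB = (-0.605 − (−3.3)) / 5.0354e-05 = 53521.067.
Round → code 53521.
In hexadecimal (0x-prefixed): 0xD111.

code 0xD111 (decimal 53521)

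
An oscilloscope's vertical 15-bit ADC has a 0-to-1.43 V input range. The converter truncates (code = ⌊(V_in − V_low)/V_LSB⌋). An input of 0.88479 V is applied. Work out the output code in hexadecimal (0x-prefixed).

Full-scale span = 1.43 V; LSB = 1.43/2^15 = 43.64 µV.
(0.88479 − 0) / 4.36401e-05 = 20274.684 LSBs.
⌊·⌋(20274.684) = 20274.
In hexadecimal (0x-prefixed): 0x4F32.

code 0x4F32 (decimal 20274)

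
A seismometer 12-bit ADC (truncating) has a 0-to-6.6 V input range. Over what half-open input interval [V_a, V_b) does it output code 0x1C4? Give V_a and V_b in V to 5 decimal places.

[0.72832 V, 0.72993 V)

LSB = 6.6/2^12 = 1.611 mV.
Code 0x1C4 = 452 decimal.
V_a = V_low + 452·LSB = 0.72832 V; V_b = V_low + 453·LSB = 0.729932 V.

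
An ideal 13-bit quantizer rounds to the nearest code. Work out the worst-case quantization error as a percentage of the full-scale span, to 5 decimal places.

Rounding → worst-case error = ½ LSB = V_FS/2^14, so 100/16384 = 0.00610352 % of full scale.

0.00610 %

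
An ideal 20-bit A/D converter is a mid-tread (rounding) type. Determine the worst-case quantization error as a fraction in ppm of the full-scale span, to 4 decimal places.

0.4768 ppm

Rounding → worst-case error = ½ LSB = V_FS/2^21, so 1e+06/2097152 = 0.476837 ppm of full scale.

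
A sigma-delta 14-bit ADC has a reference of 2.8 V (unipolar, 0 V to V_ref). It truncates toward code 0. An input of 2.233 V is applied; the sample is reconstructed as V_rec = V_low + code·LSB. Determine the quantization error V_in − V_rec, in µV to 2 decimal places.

41.02 µV

One LSB is 2.8 V / 16384 = 170.90 µV.
Scaled input = 13066.2400 LSBs, so code = 13066.
V_rec = 0 + 13066·0.000170898 = 2.232959 V.
Difference: 4.10156e-05 V → 41.02 µV.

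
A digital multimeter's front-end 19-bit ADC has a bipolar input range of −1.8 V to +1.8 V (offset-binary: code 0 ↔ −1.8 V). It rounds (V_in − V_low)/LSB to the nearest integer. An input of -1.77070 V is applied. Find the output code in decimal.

code 4267

LSB = 3.6 V / 524288 = 6.87 µV.
Input sits at 4267.122 steps above V_low.
round(4267.122) = 4267.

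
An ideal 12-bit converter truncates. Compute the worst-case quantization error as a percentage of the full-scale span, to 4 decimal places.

0.0244 %

Truncating → worst-case error = 1 LSB = V_FS/2^12, so 100/4096 = 0.0244141 % of full scale.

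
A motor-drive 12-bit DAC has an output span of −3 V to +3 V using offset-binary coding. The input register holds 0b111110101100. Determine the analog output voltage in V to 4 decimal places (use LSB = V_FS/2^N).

LSB = 6 V / 2^12 = 1.465 mV.
Code 0b111110101100 = 4012 decimal.
V_out = (−3) + 4012 × 0.00146484 V = 2.87695 V.

2.8770 V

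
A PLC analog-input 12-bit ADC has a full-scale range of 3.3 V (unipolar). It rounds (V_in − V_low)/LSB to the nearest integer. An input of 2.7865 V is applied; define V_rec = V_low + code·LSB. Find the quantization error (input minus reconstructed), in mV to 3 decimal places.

One LSB is 3.3 V / 4096 = 0.806 mV.
(2.7865 − 0)/0.000805664 = 3458.6376; round gives code 3459.
V_rec = 0 + 3459·0.000805664 = 2.786792 V.
Error = 2.7865 − 2.786792 = -0.000291992 V = -0.292 mV.

-0.292 mV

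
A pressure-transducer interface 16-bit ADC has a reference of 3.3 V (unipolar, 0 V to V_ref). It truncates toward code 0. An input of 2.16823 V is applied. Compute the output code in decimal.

code 43059

LSB = 3.3 V / 65536 = 50.35 µV.
Input sits at 43059.734 steps above V_low.
So the output code is 43059.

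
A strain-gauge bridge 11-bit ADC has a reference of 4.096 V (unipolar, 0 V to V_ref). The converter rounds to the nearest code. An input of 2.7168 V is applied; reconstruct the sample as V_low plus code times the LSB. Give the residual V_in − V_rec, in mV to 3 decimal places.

One LSB is 4.096 V / 2048 = 2.000 mV.
Scaled input = 1358.4000 LSBs, so code = 1358.
V_rec = 0 + 1358·0.002 = 2.716 V.
V_in − V_rec = 0.0008 V = 0.800 mV.

0.800 mV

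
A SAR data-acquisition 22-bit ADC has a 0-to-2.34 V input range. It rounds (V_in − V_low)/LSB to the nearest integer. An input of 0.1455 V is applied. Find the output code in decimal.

Full-scale span = 2.34 V; LSB = 2.34/2^22 = 0.56 µV.
(V_in − V_low)/LSB = (0.1455 − 0) / 5.57899e-07 = 260799.672.
So the output code is 260800.

code 260800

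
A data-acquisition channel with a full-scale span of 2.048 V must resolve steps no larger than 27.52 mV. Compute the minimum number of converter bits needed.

7 bits

Number of steps required ≥ 2.048 V / 27.52 mV = 74.42.
Need 2^N ≥ 74.42; 2^6 = 64, 2^7 = 128.
Minimum N = 7.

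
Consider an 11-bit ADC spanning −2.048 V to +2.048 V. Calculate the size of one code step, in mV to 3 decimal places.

Full-scale span = 4.096 V.
LSB = 4.096 / 2^11 = 4.096 / 2048 = 0.002 V = 2.000 mV.

2.000 mV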